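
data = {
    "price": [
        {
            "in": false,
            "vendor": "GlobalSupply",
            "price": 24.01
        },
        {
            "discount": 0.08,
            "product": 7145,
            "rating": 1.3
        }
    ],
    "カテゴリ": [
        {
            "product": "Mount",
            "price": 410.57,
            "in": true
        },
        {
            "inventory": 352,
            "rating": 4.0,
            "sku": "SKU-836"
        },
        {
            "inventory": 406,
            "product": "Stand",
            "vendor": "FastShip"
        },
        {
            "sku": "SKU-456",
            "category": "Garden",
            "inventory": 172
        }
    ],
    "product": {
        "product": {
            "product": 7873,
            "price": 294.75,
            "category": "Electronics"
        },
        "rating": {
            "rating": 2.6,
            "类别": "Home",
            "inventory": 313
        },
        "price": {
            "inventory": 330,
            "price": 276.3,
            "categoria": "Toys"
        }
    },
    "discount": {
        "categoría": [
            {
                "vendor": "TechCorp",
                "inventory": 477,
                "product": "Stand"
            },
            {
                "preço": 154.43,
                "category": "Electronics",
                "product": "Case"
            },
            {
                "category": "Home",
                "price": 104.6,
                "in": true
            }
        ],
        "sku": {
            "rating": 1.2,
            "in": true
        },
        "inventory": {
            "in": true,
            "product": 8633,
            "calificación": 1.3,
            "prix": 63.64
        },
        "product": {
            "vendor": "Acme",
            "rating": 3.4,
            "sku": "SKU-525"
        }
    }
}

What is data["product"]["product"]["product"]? 7873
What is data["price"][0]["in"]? False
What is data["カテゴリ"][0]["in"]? True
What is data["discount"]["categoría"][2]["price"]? 104.6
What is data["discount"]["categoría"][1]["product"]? "Case"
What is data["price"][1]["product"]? 7145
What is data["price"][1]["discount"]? 0.08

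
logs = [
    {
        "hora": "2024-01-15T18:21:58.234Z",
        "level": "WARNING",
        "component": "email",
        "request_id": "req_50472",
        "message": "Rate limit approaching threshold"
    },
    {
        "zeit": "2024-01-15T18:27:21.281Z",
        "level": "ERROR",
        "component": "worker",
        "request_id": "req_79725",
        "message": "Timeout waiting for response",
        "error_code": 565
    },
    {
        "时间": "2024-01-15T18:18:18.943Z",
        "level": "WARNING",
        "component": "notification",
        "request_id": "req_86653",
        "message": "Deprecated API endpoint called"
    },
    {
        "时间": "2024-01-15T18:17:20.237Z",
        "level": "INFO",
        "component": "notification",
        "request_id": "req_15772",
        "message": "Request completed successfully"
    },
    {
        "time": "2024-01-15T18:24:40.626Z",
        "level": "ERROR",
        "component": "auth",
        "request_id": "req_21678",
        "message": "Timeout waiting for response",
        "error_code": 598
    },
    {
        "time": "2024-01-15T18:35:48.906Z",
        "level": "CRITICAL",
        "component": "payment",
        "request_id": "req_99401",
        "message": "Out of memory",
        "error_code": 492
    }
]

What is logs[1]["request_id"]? "req_79725"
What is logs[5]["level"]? "CRITICAL"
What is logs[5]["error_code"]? 492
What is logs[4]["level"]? "ERROR"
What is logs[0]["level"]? "WARNING"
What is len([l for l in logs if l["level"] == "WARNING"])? 2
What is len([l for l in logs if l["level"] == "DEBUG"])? 0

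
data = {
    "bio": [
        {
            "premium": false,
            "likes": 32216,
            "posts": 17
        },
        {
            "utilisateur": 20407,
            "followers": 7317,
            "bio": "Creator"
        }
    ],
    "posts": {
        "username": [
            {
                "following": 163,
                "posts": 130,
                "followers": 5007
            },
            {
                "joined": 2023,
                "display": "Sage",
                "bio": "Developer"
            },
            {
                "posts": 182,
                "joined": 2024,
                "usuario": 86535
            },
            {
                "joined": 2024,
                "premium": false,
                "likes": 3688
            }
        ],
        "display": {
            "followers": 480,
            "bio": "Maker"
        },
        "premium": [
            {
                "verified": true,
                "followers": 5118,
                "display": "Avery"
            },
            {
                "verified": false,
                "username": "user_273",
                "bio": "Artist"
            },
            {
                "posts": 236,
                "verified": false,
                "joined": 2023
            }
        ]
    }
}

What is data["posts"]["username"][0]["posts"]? 130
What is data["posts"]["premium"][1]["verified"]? False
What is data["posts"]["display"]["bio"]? "Maker"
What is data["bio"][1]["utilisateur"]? 20407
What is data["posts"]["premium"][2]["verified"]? False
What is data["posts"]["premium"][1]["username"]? "user_273"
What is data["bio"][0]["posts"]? 17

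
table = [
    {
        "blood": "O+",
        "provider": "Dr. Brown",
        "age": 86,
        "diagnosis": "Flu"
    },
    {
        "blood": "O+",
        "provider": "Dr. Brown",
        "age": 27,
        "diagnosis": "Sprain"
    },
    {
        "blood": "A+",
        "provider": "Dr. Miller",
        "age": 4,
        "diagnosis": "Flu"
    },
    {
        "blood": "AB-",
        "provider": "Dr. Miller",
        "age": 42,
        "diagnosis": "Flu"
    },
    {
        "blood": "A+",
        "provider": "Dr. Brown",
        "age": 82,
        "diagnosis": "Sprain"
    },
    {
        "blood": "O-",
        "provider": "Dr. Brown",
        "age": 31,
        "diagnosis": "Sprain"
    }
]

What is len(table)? 6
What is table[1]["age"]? 27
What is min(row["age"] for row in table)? 4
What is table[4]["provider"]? "Dr. Brown"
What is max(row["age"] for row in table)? 86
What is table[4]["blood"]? "A+"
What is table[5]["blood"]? "O-"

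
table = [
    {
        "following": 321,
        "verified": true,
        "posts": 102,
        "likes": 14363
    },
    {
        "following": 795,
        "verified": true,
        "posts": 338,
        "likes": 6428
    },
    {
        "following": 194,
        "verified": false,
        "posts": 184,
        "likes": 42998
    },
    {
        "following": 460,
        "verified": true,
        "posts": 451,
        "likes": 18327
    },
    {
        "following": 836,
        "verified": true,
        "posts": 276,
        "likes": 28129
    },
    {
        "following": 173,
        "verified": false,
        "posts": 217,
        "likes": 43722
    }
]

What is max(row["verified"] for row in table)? True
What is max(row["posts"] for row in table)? 451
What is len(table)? 6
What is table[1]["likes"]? 6428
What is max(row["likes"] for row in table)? 43722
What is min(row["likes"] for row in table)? 6428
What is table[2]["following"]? 194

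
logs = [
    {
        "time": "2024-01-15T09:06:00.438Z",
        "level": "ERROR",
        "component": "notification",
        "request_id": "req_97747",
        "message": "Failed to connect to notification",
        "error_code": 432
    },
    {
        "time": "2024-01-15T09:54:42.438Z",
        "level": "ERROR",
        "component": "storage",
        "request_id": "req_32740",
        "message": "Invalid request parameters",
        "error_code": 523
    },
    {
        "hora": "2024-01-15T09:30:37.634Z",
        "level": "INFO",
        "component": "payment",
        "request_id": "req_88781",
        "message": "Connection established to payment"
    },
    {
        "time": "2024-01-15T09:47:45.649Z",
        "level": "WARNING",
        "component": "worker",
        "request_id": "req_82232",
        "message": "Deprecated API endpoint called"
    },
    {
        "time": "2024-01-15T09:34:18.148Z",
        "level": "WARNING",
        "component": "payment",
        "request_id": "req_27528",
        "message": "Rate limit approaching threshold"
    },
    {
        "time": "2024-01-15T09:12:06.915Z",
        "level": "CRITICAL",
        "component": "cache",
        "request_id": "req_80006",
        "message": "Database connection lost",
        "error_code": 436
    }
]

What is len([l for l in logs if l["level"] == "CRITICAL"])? 1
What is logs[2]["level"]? "INFO"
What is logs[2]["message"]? "Connection established to payment"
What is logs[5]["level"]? "CRITICAL"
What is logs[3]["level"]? "WARNING"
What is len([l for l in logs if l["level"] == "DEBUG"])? 0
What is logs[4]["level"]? "WARNING"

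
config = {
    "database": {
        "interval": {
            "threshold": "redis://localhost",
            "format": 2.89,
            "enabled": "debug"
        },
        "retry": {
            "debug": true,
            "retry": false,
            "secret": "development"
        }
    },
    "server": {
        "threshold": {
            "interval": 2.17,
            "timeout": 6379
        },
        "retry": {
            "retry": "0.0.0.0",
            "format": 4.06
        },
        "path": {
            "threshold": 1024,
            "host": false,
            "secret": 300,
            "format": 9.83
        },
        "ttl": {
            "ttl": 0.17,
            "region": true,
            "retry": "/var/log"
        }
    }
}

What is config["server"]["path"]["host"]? False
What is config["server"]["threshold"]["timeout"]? 6379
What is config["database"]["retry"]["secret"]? "development"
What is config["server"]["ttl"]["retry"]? "/var/log"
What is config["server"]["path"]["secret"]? 300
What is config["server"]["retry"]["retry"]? "0.0.0.0"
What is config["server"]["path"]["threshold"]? 1024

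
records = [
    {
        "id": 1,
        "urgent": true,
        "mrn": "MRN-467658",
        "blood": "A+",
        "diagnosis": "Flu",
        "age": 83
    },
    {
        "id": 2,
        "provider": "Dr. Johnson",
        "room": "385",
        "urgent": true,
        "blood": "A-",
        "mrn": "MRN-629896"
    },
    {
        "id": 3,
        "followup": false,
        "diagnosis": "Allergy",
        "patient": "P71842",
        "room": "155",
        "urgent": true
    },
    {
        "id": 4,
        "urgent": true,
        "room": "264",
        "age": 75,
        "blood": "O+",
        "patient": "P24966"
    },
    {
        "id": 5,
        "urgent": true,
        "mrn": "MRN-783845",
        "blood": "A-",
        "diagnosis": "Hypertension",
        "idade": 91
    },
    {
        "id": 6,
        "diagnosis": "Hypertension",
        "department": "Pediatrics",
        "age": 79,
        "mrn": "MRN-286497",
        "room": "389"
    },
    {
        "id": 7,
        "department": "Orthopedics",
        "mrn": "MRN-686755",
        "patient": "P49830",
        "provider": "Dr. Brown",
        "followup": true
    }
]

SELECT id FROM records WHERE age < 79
[4]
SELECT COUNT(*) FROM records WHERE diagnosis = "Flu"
1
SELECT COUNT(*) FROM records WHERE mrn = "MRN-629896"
1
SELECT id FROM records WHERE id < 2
[1]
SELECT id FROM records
[1, 2, 3, 4, 5, 6, 7]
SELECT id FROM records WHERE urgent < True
[]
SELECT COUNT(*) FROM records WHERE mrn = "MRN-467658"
1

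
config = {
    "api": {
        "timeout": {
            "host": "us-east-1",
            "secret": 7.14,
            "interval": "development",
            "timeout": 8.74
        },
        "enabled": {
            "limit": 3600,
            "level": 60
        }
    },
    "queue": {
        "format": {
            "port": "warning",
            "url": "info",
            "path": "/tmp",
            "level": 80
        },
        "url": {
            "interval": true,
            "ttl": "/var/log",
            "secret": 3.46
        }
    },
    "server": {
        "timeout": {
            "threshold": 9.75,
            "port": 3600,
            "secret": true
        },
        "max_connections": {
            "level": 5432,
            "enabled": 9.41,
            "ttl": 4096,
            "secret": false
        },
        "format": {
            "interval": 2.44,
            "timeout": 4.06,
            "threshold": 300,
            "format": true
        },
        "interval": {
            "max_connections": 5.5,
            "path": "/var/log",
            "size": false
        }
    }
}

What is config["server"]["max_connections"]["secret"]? False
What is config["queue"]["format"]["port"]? "warning"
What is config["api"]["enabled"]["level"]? 60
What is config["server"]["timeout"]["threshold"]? 9.75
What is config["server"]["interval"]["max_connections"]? 5.5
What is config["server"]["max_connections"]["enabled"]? 9.41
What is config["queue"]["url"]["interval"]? True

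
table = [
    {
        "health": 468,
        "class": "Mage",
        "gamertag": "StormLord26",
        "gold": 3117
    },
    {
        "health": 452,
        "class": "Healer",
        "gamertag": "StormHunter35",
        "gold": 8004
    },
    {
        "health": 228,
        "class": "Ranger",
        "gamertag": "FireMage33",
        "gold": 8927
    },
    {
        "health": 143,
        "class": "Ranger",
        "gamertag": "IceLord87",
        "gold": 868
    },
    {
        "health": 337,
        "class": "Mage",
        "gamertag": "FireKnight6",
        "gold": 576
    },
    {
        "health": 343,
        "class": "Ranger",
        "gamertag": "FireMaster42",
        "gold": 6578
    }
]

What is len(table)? 6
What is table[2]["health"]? 228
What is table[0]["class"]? "Mage"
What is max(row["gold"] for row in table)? 8927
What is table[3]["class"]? "Ranger"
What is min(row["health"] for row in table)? 143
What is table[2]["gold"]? 8927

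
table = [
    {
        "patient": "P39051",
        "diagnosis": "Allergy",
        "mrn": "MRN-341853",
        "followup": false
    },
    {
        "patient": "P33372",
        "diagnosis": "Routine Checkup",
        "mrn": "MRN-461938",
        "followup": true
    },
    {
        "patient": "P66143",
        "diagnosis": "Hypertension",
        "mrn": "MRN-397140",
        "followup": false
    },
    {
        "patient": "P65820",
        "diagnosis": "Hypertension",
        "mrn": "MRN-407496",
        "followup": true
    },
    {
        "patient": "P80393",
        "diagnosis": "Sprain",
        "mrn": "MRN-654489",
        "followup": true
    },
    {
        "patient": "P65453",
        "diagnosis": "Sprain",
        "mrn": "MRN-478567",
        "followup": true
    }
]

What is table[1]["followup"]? True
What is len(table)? 6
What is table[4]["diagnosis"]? "Sprain"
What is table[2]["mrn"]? "MRN-397140"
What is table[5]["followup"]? True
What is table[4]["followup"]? True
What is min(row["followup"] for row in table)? False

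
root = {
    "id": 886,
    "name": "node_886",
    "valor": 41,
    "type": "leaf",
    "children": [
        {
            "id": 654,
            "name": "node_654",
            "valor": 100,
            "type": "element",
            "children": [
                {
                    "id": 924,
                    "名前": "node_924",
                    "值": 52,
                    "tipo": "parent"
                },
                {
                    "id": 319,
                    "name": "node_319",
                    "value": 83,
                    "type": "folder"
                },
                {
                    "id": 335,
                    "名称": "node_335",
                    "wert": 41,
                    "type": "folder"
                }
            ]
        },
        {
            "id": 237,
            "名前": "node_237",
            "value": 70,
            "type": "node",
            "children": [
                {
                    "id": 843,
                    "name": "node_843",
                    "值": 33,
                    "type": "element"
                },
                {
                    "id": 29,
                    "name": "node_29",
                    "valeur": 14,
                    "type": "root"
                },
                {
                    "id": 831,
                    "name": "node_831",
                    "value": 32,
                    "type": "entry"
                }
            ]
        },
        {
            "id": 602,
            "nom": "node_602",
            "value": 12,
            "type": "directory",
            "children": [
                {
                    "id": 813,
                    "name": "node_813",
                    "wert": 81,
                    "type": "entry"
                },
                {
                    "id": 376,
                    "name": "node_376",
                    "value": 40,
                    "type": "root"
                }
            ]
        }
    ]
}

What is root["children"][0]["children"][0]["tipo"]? "parent"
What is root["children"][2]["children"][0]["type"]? "entry"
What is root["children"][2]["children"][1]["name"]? "node_376"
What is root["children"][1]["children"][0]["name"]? "node_843"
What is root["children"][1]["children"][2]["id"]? 831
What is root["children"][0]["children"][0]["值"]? 52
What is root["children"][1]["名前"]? "node_237"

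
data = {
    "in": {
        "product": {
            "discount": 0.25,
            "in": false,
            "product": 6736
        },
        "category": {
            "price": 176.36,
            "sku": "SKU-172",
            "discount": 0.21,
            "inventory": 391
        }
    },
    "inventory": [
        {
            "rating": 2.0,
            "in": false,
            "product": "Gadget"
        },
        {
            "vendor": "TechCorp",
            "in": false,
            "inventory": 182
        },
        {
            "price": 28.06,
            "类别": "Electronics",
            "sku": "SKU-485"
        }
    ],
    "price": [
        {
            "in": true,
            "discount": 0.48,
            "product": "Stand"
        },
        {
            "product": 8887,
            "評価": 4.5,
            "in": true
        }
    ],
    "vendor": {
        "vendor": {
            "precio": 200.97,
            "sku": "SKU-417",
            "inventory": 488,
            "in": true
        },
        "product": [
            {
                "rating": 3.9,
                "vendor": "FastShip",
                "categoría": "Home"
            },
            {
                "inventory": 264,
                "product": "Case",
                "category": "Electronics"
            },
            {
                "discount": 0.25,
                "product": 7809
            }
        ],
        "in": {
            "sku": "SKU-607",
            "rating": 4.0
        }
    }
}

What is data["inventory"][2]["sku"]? "SKU-485"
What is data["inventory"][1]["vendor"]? "TechCorp"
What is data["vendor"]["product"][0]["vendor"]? "FastShip"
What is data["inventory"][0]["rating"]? 2.0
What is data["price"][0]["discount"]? 0.48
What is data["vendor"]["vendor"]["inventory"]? 488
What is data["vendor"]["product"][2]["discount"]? 0.25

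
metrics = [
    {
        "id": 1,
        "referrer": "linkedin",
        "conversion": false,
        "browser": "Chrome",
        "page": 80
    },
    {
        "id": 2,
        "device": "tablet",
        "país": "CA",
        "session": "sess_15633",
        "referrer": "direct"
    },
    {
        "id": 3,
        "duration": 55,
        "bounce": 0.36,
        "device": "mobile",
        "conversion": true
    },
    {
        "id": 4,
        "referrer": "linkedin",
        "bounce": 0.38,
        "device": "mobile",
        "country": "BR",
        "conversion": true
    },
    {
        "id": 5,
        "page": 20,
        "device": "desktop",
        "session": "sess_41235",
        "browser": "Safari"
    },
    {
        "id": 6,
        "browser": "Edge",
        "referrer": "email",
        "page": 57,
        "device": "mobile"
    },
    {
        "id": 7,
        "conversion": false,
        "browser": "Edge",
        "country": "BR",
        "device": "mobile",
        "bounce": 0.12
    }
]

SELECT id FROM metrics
[1, 2, 3, 4, 5, 6, 7]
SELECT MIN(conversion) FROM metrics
False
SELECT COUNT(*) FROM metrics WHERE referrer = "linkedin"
2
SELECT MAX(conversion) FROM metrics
True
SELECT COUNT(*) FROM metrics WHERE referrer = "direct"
1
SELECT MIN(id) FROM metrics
1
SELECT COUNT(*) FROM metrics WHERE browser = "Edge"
2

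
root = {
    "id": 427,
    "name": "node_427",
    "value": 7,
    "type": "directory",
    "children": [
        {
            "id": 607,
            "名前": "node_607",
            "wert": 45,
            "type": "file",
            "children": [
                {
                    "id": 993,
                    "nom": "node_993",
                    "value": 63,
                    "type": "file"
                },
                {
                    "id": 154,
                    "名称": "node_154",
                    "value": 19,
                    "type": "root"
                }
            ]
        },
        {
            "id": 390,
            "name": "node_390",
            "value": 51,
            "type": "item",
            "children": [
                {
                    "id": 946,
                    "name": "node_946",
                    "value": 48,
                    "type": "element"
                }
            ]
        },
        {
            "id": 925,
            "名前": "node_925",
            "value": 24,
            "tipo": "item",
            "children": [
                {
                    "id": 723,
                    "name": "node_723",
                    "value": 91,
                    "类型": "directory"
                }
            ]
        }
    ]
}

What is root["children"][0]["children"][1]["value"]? 19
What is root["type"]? "directory"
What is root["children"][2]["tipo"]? "item"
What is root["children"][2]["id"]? 925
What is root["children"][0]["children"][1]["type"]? "root"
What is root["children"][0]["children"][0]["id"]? 993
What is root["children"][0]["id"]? 607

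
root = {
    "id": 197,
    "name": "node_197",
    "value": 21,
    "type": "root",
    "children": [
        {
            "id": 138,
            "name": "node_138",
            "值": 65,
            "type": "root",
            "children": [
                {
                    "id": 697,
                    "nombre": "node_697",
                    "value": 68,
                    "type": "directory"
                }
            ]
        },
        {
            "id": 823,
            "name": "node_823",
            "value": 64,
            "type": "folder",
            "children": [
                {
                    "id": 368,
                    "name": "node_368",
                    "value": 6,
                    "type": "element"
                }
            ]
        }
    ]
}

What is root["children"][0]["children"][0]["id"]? 697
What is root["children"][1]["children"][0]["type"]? "element"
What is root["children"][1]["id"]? 823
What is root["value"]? 21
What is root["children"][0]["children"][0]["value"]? 68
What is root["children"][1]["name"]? "node_823"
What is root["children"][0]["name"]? "node_138"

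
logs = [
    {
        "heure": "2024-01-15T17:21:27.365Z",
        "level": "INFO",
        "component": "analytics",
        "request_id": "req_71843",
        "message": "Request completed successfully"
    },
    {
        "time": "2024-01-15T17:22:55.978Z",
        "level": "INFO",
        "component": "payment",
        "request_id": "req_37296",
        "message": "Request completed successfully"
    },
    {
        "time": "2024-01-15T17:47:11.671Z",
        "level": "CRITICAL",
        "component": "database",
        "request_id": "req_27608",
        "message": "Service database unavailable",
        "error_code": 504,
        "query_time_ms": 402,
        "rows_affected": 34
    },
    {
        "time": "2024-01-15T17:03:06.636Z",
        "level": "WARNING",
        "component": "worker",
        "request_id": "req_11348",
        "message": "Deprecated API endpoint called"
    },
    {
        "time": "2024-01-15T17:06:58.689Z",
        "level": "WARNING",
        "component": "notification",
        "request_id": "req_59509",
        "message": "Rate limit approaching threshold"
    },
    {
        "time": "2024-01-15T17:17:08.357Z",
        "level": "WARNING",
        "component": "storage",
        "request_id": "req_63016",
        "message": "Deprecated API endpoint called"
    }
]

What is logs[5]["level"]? "WARNING"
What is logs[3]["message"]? "Deprecated API endpoint called"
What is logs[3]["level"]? "WARNING"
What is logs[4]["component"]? "notification"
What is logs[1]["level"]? "INFO"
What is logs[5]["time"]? "2024-01-15T17:17:08.357Z"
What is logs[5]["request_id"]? "req_63016"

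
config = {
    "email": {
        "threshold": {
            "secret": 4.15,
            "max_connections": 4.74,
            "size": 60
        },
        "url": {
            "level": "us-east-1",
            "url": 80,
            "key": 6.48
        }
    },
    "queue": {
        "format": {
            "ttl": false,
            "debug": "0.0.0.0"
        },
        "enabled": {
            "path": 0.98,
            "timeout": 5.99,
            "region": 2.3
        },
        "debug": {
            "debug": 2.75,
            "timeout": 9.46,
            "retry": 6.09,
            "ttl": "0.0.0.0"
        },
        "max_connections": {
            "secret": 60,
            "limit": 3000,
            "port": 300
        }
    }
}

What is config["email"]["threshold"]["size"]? 60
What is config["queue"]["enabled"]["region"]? 2.3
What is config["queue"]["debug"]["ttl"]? "0.0.0.0"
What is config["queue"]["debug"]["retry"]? 6.09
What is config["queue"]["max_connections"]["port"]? 300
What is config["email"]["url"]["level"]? "us-east-1"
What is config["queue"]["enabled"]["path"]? 0.98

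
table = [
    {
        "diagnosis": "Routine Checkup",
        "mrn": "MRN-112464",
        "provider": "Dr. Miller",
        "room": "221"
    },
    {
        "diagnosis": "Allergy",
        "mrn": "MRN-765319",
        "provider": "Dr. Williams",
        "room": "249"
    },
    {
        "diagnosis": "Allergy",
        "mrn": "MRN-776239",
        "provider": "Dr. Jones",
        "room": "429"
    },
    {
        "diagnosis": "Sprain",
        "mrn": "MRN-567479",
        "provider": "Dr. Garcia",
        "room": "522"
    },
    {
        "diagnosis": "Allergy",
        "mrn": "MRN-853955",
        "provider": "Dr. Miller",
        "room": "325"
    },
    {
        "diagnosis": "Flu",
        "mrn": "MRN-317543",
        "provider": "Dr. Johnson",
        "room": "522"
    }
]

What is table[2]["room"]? "429"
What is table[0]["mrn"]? "MRN-112464"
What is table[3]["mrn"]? "MRN-567479"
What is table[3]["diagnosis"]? "Sprain"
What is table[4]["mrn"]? "MRN-853955"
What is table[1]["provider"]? "Dr. Williams"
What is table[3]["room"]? "522"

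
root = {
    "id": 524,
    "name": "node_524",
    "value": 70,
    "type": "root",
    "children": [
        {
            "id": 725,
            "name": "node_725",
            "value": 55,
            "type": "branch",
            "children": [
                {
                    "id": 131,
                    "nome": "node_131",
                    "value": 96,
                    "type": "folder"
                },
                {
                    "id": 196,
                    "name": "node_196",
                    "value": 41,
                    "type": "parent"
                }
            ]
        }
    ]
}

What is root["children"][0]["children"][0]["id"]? 131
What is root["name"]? "node_524"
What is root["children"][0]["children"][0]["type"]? "folder"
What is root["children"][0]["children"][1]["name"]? "node_196"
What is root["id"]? 524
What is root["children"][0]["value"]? 55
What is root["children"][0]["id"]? 725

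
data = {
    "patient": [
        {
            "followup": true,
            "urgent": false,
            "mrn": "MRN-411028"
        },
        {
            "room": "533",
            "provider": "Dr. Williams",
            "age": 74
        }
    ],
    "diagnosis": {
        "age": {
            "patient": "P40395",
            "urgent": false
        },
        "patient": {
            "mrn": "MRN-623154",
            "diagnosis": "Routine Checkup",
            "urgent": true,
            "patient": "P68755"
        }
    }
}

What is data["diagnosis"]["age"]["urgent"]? False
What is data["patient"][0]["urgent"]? False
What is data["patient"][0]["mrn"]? "MRN-411028"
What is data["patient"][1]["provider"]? "Dr. Williams"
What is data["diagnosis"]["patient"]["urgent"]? True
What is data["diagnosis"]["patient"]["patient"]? "P68755"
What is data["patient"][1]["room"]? "533"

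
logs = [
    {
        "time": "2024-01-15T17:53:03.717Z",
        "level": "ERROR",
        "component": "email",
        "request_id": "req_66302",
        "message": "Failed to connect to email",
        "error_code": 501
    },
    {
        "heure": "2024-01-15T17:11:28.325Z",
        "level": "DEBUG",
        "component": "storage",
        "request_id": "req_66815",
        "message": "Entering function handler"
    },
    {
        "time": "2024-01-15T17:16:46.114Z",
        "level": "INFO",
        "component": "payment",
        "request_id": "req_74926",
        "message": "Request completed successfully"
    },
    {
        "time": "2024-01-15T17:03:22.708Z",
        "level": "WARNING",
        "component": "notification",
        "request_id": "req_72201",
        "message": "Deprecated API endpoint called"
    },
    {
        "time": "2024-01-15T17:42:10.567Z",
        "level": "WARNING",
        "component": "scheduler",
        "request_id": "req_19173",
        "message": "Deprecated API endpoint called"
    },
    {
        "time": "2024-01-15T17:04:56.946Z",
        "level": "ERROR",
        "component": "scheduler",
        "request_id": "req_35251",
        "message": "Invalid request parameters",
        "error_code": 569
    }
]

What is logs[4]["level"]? "WARNING"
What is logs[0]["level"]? "ERROR"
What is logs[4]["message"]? "Deprecated API endpoint called"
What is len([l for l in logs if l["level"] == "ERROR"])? 2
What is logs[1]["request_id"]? "req_66815"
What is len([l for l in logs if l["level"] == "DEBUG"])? 1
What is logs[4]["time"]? "2024-01-15T17:42:10.567Z"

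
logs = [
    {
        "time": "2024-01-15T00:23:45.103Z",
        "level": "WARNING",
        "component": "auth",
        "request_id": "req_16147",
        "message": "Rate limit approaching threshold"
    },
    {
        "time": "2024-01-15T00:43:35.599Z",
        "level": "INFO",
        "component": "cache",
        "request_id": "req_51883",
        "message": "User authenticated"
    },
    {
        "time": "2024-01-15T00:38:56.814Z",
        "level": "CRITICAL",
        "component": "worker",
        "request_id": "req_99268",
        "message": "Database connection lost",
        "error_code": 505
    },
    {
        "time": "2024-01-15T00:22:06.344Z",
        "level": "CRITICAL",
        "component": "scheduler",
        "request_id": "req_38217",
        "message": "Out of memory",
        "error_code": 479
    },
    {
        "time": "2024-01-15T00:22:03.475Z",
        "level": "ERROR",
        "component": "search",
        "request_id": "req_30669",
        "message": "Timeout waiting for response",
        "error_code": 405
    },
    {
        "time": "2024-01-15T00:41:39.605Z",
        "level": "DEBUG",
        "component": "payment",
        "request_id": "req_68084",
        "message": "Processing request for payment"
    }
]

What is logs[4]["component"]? "search"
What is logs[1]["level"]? "INFO"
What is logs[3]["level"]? "CRITICAL"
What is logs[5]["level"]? "DEBUG"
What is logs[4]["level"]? "ERROR"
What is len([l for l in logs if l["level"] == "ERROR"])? 1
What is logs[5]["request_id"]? "req_68084"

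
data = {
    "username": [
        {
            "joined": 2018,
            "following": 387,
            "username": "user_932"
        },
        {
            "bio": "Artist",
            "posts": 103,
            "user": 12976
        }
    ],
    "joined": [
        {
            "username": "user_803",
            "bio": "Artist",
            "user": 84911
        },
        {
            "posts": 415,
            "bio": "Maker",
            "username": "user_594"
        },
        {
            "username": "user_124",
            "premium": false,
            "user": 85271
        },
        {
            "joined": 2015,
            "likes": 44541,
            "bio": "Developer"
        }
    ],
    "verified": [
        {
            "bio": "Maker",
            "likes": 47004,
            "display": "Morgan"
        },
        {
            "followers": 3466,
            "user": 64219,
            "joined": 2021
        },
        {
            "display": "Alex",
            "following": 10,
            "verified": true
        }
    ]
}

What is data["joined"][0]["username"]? "user_803"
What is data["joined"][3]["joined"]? 2015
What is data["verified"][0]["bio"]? "Maker"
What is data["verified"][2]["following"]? 10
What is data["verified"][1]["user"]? 64219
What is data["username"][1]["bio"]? "Artist"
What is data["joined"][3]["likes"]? 44541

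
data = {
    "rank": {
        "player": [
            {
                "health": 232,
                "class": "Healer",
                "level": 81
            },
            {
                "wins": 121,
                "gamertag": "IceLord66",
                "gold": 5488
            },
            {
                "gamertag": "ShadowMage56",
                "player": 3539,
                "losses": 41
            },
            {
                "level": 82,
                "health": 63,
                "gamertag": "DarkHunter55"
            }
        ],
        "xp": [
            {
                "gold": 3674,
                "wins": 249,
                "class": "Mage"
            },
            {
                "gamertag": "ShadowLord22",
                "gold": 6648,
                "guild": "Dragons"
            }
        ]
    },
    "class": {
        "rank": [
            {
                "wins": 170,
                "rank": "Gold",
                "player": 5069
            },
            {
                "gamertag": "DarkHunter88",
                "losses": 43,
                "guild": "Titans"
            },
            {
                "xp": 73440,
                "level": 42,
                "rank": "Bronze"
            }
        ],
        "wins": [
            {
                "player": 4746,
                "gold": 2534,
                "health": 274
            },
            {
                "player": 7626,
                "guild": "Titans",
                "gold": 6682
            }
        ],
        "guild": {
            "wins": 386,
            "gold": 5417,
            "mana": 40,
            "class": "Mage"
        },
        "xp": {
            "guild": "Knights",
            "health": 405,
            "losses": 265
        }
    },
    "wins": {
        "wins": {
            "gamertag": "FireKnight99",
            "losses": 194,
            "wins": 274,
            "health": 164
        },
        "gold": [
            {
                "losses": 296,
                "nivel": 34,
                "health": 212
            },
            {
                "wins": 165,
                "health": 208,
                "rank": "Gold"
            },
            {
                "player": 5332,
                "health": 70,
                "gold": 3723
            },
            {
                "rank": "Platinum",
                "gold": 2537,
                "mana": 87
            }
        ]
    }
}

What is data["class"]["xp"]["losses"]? 265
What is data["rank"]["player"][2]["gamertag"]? "ShadowMage56"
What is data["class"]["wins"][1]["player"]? 7626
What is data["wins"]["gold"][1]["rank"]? "Gold"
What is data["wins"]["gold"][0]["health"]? 212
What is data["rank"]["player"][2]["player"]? 3539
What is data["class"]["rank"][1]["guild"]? "Titans"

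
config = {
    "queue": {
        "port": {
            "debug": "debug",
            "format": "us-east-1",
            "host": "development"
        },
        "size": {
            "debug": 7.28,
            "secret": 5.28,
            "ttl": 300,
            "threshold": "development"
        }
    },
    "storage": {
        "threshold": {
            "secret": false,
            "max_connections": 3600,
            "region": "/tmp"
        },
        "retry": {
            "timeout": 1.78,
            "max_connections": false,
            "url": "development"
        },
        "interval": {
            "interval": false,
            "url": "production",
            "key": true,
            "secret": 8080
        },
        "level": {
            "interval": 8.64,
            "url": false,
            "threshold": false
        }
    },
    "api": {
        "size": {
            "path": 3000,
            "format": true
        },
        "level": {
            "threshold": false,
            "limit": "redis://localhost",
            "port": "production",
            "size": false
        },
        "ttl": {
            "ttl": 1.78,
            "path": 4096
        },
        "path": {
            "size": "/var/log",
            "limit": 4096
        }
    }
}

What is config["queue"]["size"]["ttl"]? 300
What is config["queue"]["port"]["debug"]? "debug"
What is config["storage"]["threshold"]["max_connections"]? 3600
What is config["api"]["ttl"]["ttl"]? 1.78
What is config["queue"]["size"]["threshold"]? "development"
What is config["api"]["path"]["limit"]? 4096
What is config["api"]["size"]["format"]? True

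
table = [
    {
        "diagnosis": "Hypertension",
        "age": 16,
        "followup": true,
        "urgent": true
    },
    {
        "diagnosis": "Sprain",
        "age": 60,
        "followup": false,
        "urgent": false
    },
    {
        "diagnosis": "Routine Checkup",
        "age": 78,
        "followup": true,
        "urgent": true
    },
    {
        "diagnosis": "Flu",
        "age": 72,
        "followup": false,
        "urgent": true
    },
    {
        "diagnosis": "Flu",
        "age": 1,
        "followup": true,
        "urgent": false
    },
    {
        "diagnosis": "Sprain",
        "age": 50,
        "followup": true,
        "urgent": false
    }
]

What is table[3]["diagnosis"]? "Flu"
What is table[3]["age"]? 72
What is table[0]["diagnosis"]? "Hypertension"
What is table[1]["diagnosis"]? "Sprain"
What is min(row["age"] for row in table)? 1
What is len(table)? 6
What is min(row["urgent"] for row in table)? False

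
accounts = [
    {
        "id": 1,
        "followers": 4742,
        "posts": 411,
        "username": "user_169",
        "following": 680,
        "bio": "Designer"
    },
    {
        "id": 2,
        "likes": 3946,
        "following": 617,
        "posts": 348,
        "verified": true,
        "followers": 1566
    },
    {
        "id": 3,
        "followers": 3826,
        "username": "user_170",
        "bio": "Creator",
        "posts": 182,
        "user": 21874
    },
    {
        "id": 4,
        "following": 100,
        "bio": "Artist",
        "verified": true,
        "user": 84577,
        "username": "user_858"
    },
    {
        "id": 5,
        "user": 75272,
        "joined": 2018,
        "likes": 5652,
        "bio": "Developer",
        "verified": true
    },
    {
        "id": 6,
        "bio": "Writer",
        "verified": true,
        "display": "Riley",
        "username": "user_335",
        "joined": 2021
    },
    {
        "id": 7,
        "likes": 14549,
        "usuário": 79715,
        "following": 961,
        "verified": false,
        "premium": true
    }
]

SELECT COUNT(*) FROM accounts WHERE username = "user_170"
1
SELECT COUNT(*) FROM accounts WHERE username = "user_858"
1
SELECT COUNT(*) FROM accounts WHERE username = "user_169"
1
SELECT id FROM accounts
[1, 2, 3, 4, 5, 6, 7]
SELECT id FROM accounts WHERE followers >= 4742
[1]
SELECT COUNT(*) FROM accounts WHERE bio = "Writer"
1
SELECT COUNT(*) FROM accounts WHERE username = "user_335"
1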